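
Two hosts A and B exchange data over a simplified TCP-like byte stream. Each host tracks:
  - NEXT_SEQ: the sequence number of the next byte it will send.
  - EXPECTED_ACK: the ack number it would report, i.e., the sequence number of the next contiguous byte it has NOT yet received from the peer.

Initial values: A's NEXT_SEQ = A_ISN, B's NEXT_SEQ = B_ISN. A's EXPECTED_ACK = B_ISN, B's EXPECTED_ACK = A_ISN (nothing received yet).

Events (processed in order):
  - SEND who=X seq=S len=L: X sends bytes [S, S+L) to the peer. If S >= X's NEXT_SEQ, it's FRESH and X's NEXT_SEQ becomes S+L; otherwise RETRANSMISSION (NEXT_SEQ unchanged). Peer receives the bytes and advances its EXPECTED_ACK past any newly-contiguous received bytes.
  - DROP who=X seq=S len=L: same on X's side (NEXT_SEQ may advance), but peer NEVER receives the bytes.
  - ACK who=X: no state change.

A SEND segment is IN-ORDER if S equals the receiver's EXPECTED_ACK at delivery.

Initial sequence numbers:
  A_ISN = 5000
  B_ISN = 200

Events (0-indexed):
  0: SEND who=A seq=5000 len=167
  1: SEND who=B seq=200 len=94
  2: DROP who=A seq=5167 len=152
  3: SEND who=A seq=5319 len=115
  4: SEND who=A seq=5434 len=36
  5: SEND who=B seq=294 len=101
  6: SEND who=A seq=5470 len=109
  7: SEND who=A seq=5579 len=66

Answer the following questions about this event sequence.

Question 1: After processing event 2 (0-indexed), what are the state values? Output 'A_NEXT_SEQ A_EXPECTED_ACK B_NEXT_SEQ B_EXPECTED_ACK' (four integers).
After event 0: A_seq=5167 A_ack=200 B_seq=200 B_ack=5167
After event 1: A_seq=5167 A_ack=294 B_seq=294 B_ack=5167
After event 2: A_seq=5319 A_ack=294 B_seq=294 B_ack=5167

5319 294 294 5167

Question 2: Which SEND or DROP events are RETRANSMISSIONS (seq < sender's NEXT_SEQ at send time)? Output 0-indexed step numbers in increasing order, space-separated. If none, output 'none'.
Step 0: SEND seq=5000 -> fresh
Step 1: SEND seq=200 -> fresh
Step 2: DROP seq=5167 -> fresh
Step 3: SEND seq=5319 -> fresh
Step 4: SEND seq=5434 -> fresh
Step 5: SEND seq=294 -> fresh
Step 6: SEND seq=5470 -> fresh
Step 7: SEND seq=5579 -> fresh

Answer: none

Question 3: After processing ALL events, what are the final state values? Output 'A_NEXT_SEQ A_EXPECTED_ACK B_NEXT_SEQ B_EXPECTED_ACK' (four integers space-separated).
After event 0: A_seq=5167 A_ack=200 B_seq=200 B_ack=5167
After event 1: A_seq=5167 A_ack=294 B_seq=294 B_ack=5167
After event 2: A_seq=5319 A_ack=294 B_seq=294 B_ack=5167
After event 3: A_seq=5434 A_ack=294 B_seq=294 B_ack=5167
After event 4: A_seq=5470 A_ack=294 B_seq=294 B_ack=5167
After event 5: A_seq=5470 A_ack=395 B_seq=395 B_ack=5167
After event 6: A_seq=5579 A_ack=395 B_seq=395 B_ack=5167
After event 7: A_seq=5645 A_ack=395 B_seq=395 B_ack=5167

Answer: 5645 395 395 5167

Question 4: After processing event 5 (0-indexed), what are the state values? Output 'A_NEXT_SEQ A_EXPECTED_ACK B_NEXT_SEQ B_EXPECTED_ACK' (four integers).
After event 0: A_seq=5167 A_ack=200 B_seq=200 B_ack=5167
After event 1: A_seq=5167 A_ack=294 B_seq=294 B_ack=5167
After event 2: A_seq=5319 A_ack=294 B_seq=294 B_ack=5167
After event 3: A_seq=5434 A_ack=294 B_seq=294 B_ack=5167
After event 4: A_seq=5470 A_ack=294 B_seq=294 B_ack=5167
After event 5: A_seq=5470 A_ack=395 B_seq=395 B_ack=5167

5470 395 395 5167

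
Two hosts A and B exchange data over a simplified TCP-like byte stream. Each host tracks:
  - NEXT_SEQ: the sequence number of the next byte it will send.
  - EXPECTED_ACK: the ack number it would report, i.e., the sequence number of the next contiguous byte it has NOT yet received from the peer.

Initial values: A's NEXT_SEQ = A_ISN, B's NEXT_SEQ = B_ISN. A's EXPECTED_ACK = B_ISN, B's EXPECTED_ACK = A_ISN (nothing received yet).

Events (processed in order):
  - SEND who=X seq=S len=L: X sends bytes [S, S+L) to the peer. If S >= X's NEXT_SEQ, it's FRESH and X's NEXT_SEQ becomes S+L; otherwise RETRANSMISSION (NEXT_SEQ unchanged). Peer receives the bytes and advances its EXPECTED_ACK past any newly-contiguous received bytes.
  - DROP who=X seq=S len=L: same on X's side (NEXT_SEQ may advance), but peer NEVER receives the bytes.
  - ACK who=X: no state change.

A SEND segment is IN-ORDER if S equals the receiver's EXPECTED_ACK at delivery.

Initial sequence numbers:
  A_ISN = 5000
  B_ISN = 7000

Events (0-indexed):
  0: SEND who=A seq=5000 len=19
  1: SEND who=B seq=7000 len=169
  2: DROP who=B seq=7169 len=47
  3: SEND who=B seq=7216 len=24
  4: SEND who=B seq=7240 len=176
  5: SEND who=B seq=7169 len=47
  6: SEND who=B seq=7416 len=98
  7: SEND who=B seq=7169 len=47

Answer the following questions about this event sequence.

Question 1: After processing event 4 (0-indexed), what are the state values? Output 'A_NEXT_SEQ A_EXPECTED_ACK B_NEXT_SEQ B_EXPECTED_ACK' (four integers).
After event 0: A_seq=5019 A_ack=7000 B_seq=7000 B_ack=5019
After event 1: A_seq=5019 A_ack=7169 B_seq=7169 B_ack=5019
After event 2: A_seq=5019 A_ack=7169 B_seq=7216 B_ack=5019
After event 3: A_seq=5019 A_ack=7169 B_seq=7240 B_ack=5019
After event 4: A_seq=5019 A_ack=7169 B_seq=7416 B_ack=5019

5019 7169 7416 5019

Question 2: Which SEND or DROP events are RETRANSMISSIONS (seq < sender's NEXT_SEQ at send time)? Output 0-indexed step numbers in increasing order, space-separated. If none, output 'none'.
Answer: 5 7

Derivation:
Step 0: SEND seq=5000 -> fresh
Step 1: SEND seq=7000 -> fresh
Step 2: DROP seq=7169 -> fresh
Step 3: SEND seq=7216 -> fresh
Step 4: SEND seq=7240 -> fresh
Step 5: SEND seq=7169 -> retransmit
Step 6: SEND seq=7416 -> fresh
Step 7: SEND seq=7169 -> retransmit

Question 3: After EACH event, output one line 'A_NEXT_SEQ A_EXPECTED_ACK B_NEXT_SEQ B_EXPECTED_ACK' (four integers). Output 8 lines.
5019 7000 7000 5019
5019 7169 7169 5019
5019 7169 7216 5019
5019 7169 7240 5019
5019 7169 7416 5019
5019 7416 7416 5019
5019 7514 7514 5019
5019 7514 7514 5019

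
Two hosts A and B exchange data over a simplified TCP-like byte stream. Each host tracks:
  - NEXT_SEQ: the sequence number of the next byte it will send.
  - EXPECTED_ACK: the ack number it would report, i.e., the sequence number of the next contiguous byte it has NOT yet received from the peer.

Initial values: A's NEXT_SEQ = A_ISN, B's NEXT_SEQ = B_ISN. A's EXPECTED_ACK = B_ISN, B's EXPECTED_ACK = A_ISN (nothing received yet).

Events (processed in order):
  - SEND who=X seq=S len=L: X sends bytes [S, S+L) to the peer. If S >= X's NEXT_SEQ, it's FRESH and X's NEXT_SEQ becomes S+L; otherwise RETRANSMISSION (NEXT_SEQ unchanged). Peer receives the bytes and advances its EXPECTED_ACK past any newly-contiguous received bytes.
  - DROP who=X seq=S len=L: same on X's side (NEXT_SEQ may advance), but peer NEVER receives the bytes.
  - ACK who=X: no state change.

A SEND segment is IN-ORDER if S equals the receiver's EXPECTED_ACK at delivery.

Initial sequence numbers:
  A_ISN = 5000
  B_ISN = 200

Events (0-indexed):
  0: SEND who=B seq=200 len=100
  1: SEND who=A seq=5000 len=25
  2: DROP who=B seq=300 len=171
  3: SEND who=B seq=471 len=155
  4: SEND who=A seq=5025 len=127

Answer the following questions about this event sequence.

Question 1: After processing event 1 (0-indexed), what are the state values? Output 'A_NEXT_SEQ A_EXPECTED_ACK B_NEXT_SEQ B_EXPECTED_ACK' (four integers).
After event 0: A_seq=5000 A_ack=300 B_seq=300 B_ack=5000
After event 1: A_seq=5025 A_ack=300 B_seq=300 B_ack=5025

5025 300 300 5025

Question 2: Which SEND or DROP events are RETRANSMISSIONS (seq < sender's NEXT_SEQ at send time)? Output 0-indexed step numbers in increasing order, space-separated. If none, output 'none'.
Step 0: SEND seq=200 -> fresh
Step 1: SEND seq=5000 -> fresh
Step 2: DROP seq=300 -> fresh
Step 3: SEND seq=471 -> fresh
Step 4: SEND seq=5025 -> fresh

Answer: none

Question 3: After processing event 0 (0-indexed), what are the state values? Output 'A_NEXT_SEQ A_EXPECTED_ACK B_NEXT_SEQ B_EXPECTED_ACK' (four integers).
After event 0: A_seq=5000 A_ack=300 B_seq=300 B_ack=5000

5000 300 300 5000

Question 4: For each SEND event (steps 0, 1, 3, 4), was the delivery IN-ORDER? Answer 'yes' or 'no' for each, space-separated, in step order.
Answer: yes yes no yes

Derivation:
Step 0: SEND seq=200 -> in-order
Step 1: SEND seq=5000 -> in-order
Step 3: SEND seq=471 -> out-of-order
Step 4: SEND seq=5025 -> in-order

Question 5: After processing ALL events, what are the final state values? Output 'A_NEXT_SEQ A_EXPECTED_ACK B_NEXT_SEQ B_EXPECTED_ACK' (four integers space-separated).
After event 0: A_seq=5000 A_ack=300 B_seq=300 B_ack=5000
After event 1: A_seq=5025 A_ack=300 B_seq=300 B_ack=5025
After event 2: A_seq=5025 A_ack=300 B_seq=471 B_ack=5025
After event 3: A_seq=5025 A_ack=300 B_seq=626 B_ack=5025
After event 4: A_seq=5152 A_ack=300 B_seq=626 B_ack=5152

Answer: 5152 300 626 5152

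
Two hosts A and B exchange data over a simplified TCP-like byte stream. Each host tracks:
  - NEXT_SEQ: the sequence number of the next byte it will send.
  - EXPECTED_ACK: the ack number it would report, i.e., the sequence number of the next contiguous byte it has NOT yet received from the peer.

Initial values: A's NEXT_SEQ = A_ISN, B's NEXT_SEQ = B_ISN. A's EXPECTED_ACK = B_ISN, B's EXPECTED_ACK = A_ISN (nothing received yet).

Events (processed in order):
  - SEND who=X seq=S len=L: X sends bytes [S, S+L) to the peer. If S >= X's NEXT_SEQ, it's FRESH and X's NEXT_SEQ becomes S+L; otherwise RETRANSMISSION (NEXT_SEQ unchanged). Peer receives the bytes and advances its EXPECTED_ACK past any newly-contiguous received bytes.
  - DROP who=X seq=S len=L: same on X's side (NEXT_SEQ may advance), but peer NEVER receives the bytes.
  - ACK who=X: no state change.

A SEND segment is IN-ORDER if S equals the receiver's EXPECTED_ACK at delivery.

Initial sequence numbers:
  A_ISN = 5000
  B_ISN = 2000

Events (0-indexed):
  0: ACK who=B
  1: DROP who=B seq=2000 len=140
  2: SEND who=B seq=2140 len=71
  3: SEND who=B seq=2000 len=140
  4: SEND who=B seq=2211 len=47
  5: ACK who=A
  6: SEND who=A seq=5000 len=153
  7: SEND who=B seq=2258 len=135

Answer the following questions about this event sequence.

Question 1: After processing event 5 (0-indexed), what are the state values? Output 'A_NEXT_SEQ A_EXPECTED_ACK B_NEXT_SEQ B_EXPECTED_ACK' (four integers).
After event 0: A_seq=5000 A_ack=2000 B_seq=2000 B_ack=5000
After event 1: A_seq=5000 A_ack=2000 B_seq=2140 B_ack=5000
After event 2: A_seq=5000 A_ack=2000 B_seq=2211 B_ack=5000
After event 3: A_seq=5000 A_ack=2211 B_seq=2211 B_ack=5000
After event 4: A_seq=5000 A_ack=2258 B_seq=2258 B_ack=5000
After event 5: A_seq=5000 A_ack=2258 B_seq=2258 B_ack=5000

5000 2258 2258 5000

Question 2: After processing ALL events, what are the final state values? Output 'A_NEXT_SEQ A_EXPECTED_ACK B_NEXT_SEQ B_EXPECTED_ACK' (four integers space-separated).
Answer: 5153 2393 2393 5153

Derivation:
After event 0: A_seq=5000 A_ack=2000 B_seq=2000 B_ack=5000
After event 1: A_seq=5000 A_ack=2000 B_seq=2140 B_ack=5000
After event 2: A_seq=5000 A_ack=2000 B_seq=2211 B_ack=5000
After event 3: A_seq=5000 A_ack=2211 B_seq=2211 B_ack=5000
After event 4: A_seq=5000 A_ack=2258 B_seq=2258 B_ack=5000
After event 5: A_seq=5000 A_ack=2258 B_seq=2258 B_ack=5000
After event 6: A_seq=5153 A_ack=2258 B_seq=2258 B_ack=5153
After event 7: A_seq=5153 A_ack=2393 B_seq=2393 B_ack=5153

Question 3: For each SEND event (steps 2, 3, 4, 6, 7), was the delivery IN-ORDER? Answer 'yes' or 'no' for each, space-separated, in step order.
Step 2: SEND seq=2140 -> out-of-order
Step 3: SEND seq=2000 -> in-order
Step 4: SEND seq=2211 -> in-order
Step 6: SEND seq=5000 -> in-order
Step 7: SEND seq=2258 -> in-order

Answer: no yes yes yes yes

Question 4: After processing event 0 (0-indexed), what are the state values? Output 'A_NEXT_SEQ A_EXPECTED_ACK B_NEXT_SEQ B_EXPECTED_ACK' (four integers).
After event 0: A_seq=5000 A_ack=2000 B_seq=2000 B_ack=5000

5000 2000 2000 5000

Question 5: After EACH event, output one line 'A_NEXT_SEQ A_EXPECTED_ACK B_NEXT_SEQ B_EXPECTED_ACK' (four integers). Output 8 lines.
5000 2000 2000 5000
5000 2000 2140 5000
5000 2000 2211 5000
5000 2211 2211 5000
5000 2258 2258 5000
5000 2258 2258 5000
5153 2258 2258 5153
5153 2393 2393 5153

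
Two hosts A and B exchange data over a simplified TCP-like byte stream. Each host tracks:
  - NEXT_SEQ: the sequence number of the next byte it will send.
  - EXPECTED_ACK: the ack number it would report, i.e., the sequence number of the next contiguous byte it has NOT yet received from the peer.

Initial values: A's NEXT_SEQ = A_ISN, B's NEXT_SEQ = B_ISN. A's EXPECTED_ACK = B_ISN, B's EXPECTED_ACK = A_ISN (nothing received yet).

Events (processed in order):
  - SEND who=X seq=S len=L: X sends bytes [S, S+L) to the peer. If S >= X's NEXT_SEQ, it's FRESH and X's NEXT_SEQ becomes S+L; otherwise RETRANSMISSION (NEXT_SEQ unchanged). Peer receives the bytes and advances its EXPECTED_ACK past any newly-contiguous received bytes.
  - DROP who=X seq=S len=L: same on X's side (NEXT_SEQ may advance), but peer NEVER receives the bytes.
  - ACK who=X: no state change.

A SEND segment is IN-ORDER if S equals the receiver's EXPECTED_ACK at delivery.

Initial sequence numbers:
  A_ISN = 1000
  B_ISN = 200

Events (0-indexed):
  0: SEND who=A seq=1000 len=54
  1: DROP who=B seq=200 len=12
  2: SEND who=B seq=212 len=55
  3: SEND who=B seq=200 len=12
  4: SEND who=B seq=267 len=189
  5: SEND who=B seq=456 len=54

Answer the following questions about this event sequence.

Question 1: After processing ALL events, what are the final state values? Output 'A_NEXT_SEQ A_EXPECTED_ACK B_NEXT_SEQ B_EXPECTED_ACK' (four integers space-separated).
After event 0: A_seq=1054 A_ack=200 B_seq=200 B_ack=1054
After event 1: A_seq=1054 A_ack=200 B_seq=212 B_ack=1054
After event 2: A_seq=1054 A_ack=200 B_seq=267 B_ack=1054
After event 3: A_seq=1054 A_ack=267 B_seq=267 B_ack=1054
After event 4: A_seq=1054 A_ack=456 B_seq=456 B_ack=1054
After event 5: A_seq=1054 A_ack=510 B_seq=510 B_ack=1054

Answer: 1054 510 510 1054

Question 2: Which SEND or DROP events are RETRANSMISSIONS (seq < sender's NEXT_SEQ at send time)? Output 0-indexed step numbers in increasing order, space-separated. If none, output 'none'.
Step 0: SEND seq=1000 -> fresh
Step 1: DROP seq=200 -> fresh
Step 2: SEND seq=212 -> fresh
Step 3: SEND seq=200 -> retransmit
Step 4: SEND seq=267 -> fresh
Step 5: SEND seq=456 -> fresh

Answer: 3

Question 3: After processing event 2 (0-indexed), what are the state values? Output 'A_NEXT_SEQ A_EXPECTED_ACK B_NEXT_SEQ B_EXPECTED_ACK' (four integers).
After event 0: A_seq=1054 A_ack=200 B_seq=200 B_ack=1054
After event 1: A_seq=1054 A_ack=200 B_seq=212 B_ack=1054
After event 2: A_seq=1054 A_ack=200 B_seq=267 B_ack=1054

1054 200 267 1054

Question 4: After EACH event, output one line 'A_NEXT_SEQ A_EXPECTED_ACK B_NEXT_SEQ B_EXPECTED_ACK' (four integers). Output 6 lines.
1054 200 200 1054
1054 200 212 1054
1054 200 267 1054
1054 267 267 1054
1054 456 456 1054
1054 510 510 1054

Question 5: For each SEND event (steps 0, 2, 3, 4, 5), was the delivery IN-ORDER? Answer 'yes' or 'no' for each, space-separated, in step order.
Step 0: SEND seq=1000 -> in-order
Step 2: SEND seq=212 -> out-of-order
Step 3: SEND seq=200 -> in-order
Step 4: SEND seq=267 -> in-order
Step 5: SEND seq=456 -> in-order

Answer: yes no yes yes yes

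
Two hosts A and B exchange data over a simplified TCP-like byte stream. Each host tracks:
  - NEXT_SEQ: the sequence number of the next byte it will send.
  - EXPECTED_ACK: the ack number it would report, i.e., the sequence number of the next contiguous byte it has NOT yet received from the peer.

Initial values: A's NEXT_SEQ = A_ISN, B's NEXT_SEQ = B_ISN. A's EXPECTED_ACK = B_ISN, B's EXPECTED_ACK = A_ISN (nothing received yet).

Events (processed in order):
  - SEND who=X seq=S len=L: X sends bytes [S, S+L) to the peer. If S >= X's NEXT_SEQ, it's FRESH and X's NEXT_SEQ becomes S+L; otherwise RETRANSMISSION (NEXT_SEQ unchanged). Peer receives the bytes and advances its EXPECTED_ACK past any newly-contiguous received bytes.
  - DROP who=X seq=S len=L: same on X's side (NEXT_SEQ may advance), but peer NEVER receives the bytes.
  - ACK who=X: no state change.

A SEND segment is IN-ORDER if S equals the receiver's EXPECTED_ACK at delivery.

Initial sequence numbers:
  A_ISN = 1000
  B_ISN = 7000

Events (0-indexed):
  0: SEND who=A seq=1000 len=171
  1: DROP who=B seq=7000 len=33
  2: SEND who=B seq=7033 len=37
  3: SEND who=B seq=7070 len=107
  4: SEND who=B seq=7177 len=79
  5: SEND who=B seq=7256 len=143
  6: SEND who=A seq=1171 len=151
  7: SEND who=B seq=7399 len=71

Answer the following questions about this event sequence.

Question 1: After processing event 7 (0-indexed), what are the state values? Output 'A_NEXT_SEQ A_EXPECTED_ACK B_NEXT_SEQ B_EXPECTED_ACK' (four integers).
After event 0: A_seq=1171 A_ack=7000 B_seq=7000 B_ack=1171
After event 1: A_seq=1171 A_ack=7000 B_seq=7033 B_ack=1171
After event 2: A_seq=1171 A_ack=7000 B_seq=7070 B_ack=1171
After event 3: A_seq=1171 A_ack=7000 B_seq=7177 B_ack=1171
After event 4: A_seq=1171 A_ack=7000 B_seq=7256 B_ack=1171
After event 5: A_seq=1171 A_ack=7000 B_seq=7399 B_ack=1171
After event 6: A_seq=1322 A_ack=7000 B_seq=7399 B_ack=1322
After event 7: A_seq=1322 A_ack=7000 B_seq=7470 B_ack=1322

1322 7000 7470 1322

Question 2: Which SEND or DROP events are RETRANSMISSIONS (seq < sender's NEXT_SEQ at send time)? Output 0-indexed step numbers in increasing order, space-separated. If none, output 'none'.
Answer: none

Derivation:
Step 0: SEND seq=1000 -> fresh
Step 1: DROP seq=7000 -> fresh
Step 2: SEND seq=7033 -> fresh
Step 3: SEND seq=7070 -> fresh
Step 4: SEND seq=7177 -> fresh
Step 5: SEND seq=7256 -> fresh
Step 6: SEND seq=1171 -> fresh
Step 7: SEND seq=7399 -> fresh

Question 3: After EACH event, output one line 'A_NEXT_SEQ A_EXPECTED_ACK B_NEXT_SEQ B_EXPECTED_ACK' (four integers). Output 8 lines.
1171 7000 7000 1171
1171 7000 7033 1171
1171 7000 7070 1171
1171 7000 7177 1171
1171 7000 7256 1171
1171 7000 7399 1171
1322 7000 7399 1322
1322 7000 7470 1322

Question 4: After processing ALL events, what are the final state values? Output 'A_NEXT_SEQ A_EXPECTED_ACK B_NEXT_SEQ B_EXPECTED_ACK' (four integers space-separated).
Answer: 1322 7000 7470 1322

Derivation:
After event 0: A_seq=1171 A_ack=7000 B_seq=7000 B_ack=1171
After event 1: A_seq=1171 A_ack=7000 B_seq=7033 B_ack=1171
After event 2: A_seq=1171 A_ack=7000 B_seq=7070 B_ack=1171
After event 3: A_seq=1171 A_ack=7000 B_seq=7177 B_ack=1171
After event 4: A_seq=1171 A_ack=7000 B_seq=7256 B_ack=1171
After event 5: A_seq=1171 A_ack=7000 B_seq=7399 B_ack=1171
After event 6: A_seq=1322 A_ack=7000 B_seq=7399 B_ack=1322
After event 7: A_seq=1322 A_ack=7000 B_seq=7470 B_ack=1322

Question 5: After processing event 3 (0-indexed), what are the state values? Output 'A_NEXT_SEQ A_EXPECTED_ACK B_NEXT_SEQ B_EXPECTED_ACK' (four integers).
After event 0: A_seq=1171 A_ack=7000 B_seq=7000 B_ack=1171
After event 1: A_seq=1171 A_ack=7000 B_seq=7033 B_ack=1171
After event 2: A_seq=1171 A_ack=7000 B_seq=7070 B_ack=1171
After event 3: A_seq=1171 A_ack=7000 B_seq=7177 B_ack=1171

1171 7000 7177 1171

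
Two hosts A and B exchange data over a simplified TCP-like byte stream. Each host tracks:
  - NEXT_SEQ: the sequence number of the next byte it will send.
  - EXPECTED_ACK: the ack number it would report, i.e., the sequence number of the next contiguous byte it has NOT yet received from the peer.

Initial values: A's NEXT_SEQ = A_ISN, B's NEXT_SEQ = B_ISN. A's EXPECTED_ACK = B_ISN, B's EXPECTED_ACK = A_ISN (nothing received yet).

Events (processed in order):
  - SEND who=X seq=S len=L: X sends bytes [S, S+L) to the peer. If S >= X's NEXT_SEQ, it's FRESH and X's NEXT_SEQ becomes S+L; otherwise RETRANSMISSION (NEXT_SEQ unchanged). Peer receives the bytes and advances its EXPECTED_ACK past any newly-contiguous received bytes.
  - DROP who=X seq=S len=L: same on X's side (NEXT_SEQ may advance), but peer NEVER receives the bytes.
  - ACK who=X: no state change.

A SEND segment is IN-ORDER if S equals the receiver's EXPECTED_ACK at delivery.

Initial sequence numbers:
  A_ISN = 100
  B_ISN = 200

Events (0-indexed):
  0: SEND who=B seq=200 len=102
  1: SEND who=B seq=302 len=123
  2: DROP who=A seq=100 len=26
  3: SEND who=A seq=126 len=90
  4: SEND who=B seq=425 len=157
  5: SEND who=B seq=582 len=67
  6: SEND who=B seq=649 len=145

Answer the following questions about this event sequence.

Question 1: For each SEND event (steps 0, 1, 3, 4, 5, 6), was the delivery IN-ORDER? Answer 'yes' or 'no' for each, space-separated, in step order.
Answer: yes yes no yes yes yes

Derivation:
Step 0: SEND seq=200 -> in-order
Step 1: SEND seq=302 -> in-order
Step 3: SEND seq=126 -> out-of-order
Step 4: SEND seq=425 -> in-order
Step 5: SEND seq=582 -> in-order
Step 6: SEND seq=649 -> in-order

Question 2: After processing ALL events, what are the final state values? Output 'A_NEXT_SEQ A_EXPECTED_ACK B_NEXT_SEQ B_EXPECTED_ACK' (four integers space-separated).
After event 0: A_seq=100 A_ack=302 B_seq=302 B_ack=100
After event 1: A_seq=100 A_ack=425 B_seq=425 B_ack=100
After event 2: A_seq=126 A_ack=425 B_seq=425 B_ack=100
After event 3: A_seq=216 A_ack=425 B_seq=425 B_ack=100
After event 4: A_seq=216 A_ack=582 B_seq=582 B_ack=100
After event 5: A_seq=216 A_ack=649 B_seq=649 B_ack=100
After event 6: A_seq=216 A_ack=794 B_seq=794 B_ack=100

Answer: 216 794 794 100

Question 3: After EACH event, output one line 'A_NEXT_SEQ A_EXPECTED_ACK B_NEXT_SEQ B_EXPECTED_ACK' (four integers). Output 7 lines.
100 302 302 100
100 425 425 100
126 425 425 100
216 425 425 100
216 582 582 100
216 649 649 100
216 794 794 100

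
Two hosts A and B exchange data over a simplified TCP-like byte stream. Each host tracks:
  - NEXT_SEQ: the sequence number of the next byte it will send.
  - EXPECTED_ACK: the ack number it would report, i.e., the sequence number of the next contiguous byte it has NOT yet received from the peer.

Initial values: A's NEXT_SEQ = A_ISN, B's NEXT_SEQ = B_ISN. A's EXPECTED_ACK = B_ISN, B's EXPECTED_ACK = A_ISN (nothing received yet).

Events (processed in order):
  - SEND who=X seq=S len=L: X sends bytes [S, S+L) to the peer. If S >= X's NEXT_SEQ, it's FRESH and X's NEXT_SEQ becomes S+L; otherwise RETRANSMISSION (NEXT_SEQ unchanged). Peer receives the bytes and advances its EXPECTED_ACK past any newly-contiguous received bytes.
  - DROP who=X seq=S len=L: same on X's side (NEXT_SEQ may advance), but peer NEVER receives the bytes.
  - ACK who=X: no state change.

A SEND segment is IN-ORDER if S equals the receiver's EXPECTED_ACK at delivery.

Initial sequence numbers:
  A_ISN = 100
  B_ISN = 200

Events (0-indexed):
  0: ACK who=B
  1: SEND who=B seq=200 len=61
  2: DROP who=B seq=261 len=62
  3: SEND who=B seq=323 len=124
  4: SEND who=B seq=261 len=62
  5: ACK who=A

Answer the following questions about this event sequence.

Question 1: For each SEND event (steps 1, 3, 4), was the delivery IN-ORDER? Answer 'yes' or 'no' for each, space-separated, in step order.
Step 1: SEND seq=200 -> in-order
Step 3: SEND seq=323 -> out-of-order
Step 4: SEND seq=261 -> in-order

Answer: yes no yes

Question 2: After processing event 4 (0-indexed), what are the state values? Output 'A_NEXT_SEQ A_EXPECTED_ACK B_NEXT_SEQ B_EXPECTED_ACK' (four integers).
After event 0: A_seq=100 A_ack=200 B_seq=200 B_ack=100
After event 1: A_seq=100 A_ack=261 B_seq=261 B_ack=100
After event 2: A_seq=100 A_ack=261 B_seq=323 B_ack=100
After event 3: A_seq=100 A_ack=261 B_seq=447 B_ack=100
After event 4: A_seq=100 A_ack=447 B_seq=447 B_ack=100

100 447 447 100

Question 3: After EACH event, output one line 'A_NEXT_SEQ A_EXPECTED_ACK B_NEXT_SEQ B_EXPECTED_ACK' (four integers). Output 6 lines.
100 200 200 100
100 261 261 100
100 261 323 100
100 261 447 100
100 447 447 100
100 447 447 100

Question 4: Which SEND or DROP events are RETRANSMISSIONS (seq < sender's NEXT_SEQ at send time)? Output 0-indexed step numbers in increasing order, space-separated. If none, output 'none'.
Step 1: SEND seq=200 -> fresh
Step 2: DROP seq=261 -> fresh
Step 3: SEND seq=323 -> fresh
Step 4: SEND seq=261 -> retransmit

Answer: 4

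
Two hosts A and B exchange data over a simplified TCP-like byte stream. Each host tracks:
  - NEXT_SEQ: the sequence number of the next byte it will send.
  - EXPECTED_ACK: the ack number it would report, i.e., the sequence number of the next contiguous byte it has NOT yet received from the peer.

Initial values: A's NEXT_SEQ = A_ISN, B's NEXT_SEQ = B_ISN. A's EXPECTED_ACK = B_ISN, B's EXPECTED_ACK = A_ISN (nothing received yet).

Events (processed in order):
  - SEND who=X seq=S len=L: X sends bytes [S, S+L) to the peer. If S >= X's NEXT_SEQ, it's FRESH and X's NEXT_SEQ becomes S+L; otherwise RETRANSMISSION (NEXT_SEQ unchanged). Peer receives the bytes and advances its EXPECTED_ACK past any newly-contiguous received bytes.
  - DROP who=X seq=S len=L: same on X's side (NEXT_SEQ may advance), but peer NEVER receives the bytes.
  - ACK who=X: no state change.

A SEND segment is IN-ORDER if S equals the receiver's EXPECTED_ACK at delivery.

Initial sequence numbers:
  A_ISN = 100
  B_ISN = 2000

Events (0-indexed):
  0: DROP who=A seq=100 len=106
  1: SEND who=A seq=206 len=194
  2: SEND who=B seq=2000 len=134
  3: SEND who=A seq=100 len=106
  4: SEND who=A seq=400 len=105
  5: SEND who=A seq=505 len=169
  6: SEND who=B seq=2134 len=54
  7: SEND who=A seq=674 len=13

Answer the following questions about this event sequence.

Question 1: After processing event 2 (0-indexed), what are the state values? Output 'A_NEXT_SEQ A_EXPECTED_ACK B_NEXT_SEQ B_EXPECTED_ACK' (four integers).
After event 0: A_seq=206 A_ack=2000 B_seq=2000 B_ack=100
After event 1: A_seq=400 A_ack=2000 B_seq=2000 B_ack=100
After event 2: A_seq=400 A_ack=2134 B_seq=2134 B_ack=100

400 2134 2134 100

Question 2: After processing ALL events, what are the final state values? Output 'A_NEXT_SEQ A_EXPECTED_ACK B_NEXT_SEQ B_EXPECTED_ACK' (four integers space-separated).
After event 0: A_seq=206 A_ack=2000 B_seq=2000 B_ack=100
After event 1: A_seq=400 A_ack=2000 B_seq=2000 B_ack=100
After event 2: A_seq=400 A_ack=2134 B_seq=2134 B_ack=100
After event 3: A_seq=400 A_ack=2134 B_seq=2134 B_ack=400
After event 4: A_seq=505 A_ack=2134 B_seq=2134 B_ack=505
After event 5: A_seq=674 A_ack=2134 B_seq=2134 B_ack=674
After event 6: A_seq=674 A_ack=2188 B_seq=2188 B_ack=674
After event 7: A_seq=687 A_ack=2188 B_seq=2188 B_ack=687

Answer: 687 2188 2188 687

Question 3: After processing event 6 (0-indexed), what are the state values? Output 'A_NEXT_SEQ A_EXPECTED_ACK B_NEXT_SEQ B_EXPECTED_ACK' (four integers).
After event 0: A_seq=206 A_ack=2000 B_seq=2000 B_ack=100
After event 1: A_seq=400 A_ack=2000 B_seq=2000 B_ack=100
After event 2: A_seq=400 A_ack=2134 B_seq=2134 B_ack=100
After event 3: A_seq=400 A_ack=2134 B_seq=2134 B_ack=400
After event 4: A_seq=505 A_ack=2134 B_seq=2134 B_ack=505
After event 5: A_seq=674 A_ack=2134 B_seq=2134 B_ack=674
After event 6: A_seq=674 A_ack=2188 B_seq=2188 B_ack=674

674 2188 2188 674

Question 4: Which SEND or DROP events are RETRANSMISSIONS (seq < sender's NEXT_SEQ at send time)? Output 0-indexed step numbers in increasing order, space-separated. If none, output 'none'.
Answer: 3

Derivation:
Step 0: DROP seq=100 -> fresh
Step 1: SEND seq=206 -> fresh
Step 2: SEND seq=2000 -> fresh
Step 3: SEND seq=100 -> retransmit
Step 4: SEND seq=400 -> fresh
Step 5: SEND seq=505 -> fresh
Step 6: SEND seq=2134 -> fresh
Step 7: SEND seq=674 -> fresh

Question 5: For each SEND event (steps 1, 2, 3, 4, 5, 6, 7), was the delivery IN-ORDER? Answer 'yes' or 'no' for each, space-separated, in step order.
Step 1: SEND seq=206 -> out-of-order
Step 2: SEND seq=2000 -> in-order
Step 3: SEND seq=100 -> in-order
Step 4: SEND seq=400 -> in-order
Step 5: SEND seq=505 -> in-order
Step 6: SEND seq=2134 -> in-order
Step 7: SEND seq=674 -> in-order

Answer: no yes yes yes yes yes yes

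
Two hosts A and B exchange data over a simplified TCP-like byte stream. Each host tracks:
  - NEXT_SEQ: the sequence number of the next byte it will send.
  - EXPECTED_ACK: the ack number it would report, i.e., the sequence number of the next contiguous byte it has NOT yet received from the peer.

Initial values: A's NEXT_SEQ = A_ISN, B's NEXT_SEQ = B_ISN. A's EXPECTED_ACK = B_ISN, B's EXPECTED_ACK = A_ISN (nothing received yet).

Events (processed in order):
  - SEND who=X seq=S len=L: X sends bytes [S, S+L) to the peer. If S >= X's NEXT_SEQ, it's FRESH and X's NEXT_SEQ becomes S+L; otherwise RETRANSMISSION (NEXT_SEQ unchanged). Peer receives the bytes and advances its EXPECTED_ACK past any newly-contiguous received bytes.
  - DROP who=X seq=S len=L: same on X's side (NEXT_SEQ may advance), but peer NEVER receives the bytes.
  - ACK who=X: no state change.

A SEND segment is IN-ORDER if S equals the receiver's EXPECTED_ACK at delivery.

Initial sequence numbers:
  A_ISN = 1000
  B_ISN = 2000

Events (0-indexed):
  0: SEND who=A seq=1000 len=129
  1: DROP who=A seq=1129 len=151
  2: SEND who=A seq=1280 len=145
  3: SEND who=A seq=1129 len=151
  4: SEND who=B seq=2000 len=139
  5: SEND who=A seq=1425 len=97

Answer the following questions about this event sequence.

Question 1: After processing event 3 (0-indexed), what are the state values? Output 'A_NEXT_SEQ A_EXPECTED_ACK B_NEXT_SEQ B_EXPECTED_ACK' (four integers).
After event 0: A_seq=1129 A_ack=2000 B_seq=2000 B_ack=1129
After event 1: A_seq=1280 A_ack=2000 B_seq=2000 B_ack=1129
After event 2: A_seq=1425 A_ack=2000 B_seq=2000 B_ack=1129
After event 3: A_seq=1425 A_ack=2000 B_seq=2000 B_ack=1425

1425 2000 2000 1425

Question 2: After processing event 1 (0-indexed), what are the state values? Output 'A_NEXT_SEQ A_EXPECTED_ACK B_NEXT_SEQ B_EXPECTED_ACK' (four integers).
After event 0: A_seq=1129 A_ack=2000 B_seq=2000 B_ack=1129
After event 1: A_seq=1280 A_ack=2000 B_seq=2000 B_ack=1129

1280 2000 2000 1129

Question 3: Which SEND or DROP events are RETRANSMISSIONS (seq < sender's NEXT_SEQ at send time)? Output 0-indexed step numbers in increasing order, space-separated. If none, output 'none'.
Answer: 3

Derivation:
Step 0: SEND seq=1000 -> fresh
Step 1: DROP seq=1129 -> fresh
Step 2: SEND seq=1280 -> fresh
Step 3: SEND seq=1129 -> retransmit
Step 4: SEND seq=2000 -> fresh
Step 5: SEND seq=1425 -> fresh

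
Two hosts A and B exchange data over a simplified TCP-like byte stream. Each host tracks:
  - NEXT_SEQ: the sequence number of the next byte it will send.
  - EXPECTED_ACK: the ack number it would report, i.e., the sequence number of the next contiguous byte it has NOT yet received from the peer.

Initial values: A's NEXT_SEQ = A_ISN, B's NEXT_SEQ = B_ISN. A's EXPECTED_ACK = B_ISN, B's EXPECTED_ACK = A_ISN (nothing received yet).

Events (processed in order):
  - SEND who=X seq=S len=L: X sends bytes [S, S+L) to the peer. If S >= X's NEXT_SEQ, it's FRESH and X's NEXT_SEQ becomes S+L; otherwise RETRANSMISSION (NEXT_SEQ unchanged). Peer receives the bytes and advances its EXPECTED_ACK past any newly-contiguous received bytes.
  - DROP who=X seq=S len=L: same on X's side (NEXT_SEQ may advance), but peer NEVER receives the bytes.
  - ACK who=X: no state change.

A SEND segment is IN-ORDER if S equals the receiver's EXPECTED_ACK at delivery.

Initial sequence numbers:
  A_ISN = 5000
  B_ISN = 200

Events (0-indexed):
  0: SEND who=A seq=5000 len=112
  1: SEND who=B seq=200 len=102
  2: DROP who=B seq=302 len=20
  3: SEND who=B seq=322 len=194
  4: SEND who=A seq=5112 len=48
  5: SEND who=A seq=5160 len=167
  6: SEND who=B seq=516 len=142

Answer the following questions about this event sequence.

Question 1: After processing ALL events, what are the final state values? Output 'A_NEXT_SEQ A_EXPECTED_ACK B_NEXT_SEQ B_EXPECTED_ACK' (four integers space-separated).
Answer: 5327 302 658 5327

Derivation:
After event 0: A_seq=5112 A_ack=200 B_seq=200 B_ack=5112
After event 1: A_seq=5112 A_ack=302 B_seq=302 B_ack=5112
After event 2: A_seq=5112 A_ack=302 B_seq=322 B_ack=5112
After event 3: A_seq=5112 A_ack=302 B_seq=516 B_ack=5112
After event 4: A_seq=5160 A_ack=302 B_seq=516 B_ack=5160
After event 5: A_seq=5327 A_ack=302 B_seq=516 B_ack=5327
After event 6: A_seq=5327 A_ack=302 B_seq=658 B_ack=5327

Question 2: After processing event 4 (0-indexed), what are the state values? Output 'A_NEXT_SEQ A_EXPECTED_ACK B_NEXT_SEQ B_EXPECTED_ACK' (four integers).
After event 0: A_seq=5112 A_ack=200 B_seq=200 B_ack=5112
After event 1: A_seq=5112 A_ack=302 B_seq=302 B_ack=5112
After event 2: A_seq=5112 A_ack=302 B_seq=322 B_ack=5112
After event 3: A_seq=5112 A_ack=302 B_seq=516 B_ack=5112
After event 4: A_seq=5160 A_ack=302 B_seq=516 B_ack=5160

5160 302 516 5160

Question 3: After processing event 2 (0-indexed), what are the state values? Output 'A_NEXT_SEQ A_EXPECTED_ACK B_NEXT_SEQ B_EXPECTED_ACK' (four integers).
After event 0: A_seq=5112 A_ack=200 B_seq=200 B_ack=5112
After event 1: A_seq=5112 A_ack=302 B_seq=302 B_ack=5112
After event 2: A_seq=5112 A_ack=302 B_seq=322 B_ack=5112

5112 302 322 5112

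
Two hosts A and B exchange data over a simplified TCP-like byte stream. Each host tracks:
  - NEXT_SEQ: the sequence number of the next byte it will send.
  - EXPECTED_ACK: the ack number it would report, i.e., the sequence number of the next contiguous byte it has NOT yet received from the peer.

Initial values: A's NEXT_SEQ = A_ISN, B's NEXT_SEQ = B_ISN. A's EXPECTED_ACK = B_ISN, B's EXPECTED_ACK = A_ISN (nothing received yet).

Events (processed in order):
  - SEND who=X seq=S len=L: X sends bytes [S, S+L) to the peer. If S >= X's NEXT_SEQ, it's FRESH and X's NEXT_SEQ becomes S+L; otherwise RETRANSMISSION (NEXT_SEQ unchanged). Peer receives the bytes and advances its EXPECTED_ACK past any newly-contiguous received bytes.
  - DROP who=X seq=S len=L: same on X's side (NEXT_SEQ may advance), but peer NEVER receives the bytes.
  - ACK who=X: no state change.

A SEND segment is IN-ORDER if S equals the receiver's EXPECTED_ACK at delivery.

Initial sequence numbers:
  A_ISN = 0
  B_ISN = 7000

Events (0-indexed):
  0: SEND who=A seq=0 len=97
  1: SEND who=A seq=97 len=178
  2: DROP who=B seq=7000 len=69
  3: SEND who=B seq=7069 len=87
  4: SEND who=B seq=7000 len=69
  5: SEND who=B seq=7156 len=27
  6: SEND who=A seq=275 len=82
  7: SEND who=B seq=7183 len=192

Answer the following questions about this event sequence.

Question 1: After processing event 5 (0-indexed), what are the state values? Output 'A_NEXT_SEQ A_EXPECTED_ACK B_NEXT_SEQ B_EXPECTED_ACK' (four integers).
After event 0: A_seq=97 A_ack=7000 B_seq=7000 B_ack=97
After event 1: A_seq=275 A_ack=7000 B_seq=7000 B_ack=275
After event 2: A_seq=275 A_ack=7000 B_seq=7069 B_ack=275
After event 3: A_seq=275 A_ack=7000 B_seq=7156 B_ack=275
After event 4: A_seq=275 A_ack=7156 B_seq=7156 B_ack=275
After event 5: A_seq=275 A_ack=7183 B_seq=7183 B_ack=275

275 7183 7183 275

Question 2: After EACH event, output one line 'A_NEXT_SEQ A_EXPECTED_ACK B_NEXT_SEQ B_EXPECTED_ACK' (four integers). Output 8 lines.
97 7000 7000 97
275 7000 7000 275
275 7000 7069 275
275 7000 7156 275
275 7156 7156 275
275 7183 7183 275
357 7183 7183 357
357 7375 7375 357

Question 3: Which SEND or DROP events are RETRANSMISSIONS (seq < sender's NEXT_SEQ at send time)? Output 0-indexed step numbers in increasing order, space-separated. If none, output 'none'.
Answer: 4

Derivation:
Step 0: SEND seq=0 -> fresh
Step 1: SEND seq=97 -> fresh
Step 2: DROP seq=7000 -> fresh
Step 3: SEND seq=7069 -> fresh
Step 4: SEND seq=7000 -> retransmit
Step 5: SEND seq=7156 -> fresh
Step 6: SEND seq=275 -> fresh
Step 7: SEND seq=7183 -> fresh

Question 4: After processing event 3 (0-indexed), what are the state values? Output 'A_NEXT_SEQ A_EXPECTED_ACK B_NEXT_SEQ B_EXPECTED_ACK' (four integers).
After event 0: A_seq=97 A_ack=7000 B_seq=7000 B_ack=97
After event 1: A_seq=275 A_ack=7000 B_seq=7000 B_ack=275
After event 2: A_seq=275 A_ack=7000 B_seq=7069 B_ack=275
After event 3: A_seq=275 A_ack=7000 B_seq=7156 B_ack=275

275 7000 7156 275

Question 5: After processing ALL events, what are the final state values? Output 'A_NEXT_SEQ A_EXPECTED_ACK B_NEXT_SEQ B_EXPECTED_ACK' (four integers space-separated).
Answer: 357 7375 7375 357

Derivation:
After event 0: A_seq=97 A_ack=7000 B_seq=7000 B_ack=97
After event 1: A_seq=275 A_ack=7000 B_seq=7000 B_ack=275
After event 2: A_seq=275 A_ack=7000 B_seq=7069 B_ack=275
After event 3: A_seq=275 A_ack=7000 B_seq=7156 B_ack=275
After event 4: A_seq=275 A_ack=7156 B_seq=7156 B_ack=275
After event 5: A_seq=275 A_ack=7183 B_seq=7183 B_ack=275
After event 6: A_seq=357 A_ack=7183 B_seq=7183 B_ack=357
After event 7: A_seq=357 A_ack=7375 B_seq=7375 B_ack=357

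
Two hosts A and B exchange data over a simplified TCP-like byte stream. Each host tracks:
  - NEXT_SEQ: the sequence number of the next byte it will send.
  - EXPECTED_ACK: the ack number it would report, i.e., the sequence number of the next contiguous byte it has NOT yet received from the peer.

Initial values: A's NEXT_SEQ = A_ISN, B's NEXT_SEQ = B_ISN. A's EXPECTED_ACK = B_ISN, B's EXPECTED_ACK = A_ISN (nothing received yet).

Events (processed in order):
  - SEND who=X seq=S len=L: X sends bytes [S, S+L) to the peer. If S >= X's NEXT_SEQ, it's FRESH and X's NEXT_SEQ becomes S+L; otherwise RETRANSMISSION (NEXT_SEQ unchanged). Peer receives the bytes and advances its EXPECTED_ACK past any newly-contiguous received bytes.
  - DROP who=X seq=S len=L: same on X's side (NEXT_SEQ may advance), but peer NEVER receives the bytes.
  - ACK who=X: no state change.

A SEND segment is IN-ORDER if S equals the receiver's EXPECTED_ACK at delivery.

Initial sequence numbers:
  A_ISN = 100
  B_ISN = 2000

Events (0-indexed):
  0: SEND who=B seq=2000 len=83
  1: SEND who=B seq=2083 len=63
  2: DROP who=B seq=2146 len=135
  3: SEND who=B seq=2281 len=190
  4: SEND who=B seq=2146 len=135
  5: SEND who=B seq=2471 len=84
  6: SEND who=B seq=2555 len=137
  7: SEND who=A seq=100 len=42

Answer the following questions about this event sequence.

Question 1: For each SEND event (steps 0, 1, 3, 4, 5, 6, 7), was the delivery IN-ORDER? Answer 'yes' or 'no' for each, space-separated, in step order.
Answer: yes yes no yes yes yes yes

Derivation:
Step 0: SEND seq=2000 -> in-order
Step 1: SEND seq=2083 -> in-order
Step 3: SEND seq=2281 -> out-of-order
Step 4: SEND seq=2146 -> in-order
Step 5: SEND seq=2471 -> in-order
Step 6: SEND seq=2555 -> in-order
Step 7: SEND seq=100 -> in-order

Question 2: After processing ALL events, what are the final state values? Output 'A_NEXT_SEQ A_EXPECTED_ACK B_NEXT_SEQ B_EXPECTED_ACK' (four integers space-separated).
After event 0: A_seq=100 A_ack=2083 B_seq=2083 B_ack=100
After event 1: A_seq=100 A_ack=2146 B_seq=2146 B_ack=100
After event 2: A_seq=100 A_ack=2146 B_seq=2281 B_ack=100
After event 3: A_seq=100 A_ack=2146 B_seq=2471 B_ack=100
After event 4: A_seq=100 A_ack=2471 B_seq=2471 B_ack=100
After event 5: A_seq=100 A_ack=2555 B_seq=2555 B_ack=100
After event 6: A_seq=100 A_ack=2692 B_seq=2692 B_ack=100
After event 7: A_seq=142 A_ack=2692 B_seq=2692 B_ack=142

Answer: 142 2692 2692 142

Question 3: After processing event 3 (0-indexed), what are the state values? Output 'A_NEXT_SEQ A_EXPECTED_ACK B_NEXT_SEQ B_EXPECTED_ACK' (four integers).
After event 0: A_seq=100 A_ack=2083 B_seq=2083 B_ack=100
After event 1: A_seq=100 A_ack=2146 B_seq=2146 B_ack=100
After event 2: A_seq=100 A_ack=2146 B_seq=2281 B_ack=100
After event 3: A_seq=100 A_ack=2146 B_seq=2471 B_ack=100

100 2146 2471 100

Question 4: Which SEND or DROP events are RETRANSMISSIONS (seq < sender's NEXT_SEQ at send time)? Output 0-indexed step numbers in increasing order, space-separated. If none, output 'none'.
Step 0: SEND seq=2000 -> fresh
Step 1: SEND seq=2083 -> fresh
Step 2: DROP seq=2146 -> fresh
Step 3: SEND seq=2281 -> fresh
Step 4: SEND seq=2146 -> retransmit
Step 5: SEND seq=2471 -> fresh
Step 6: SEND seq=2555 -> fresh
Step 7: SEND seq=100 -> fresh

Answer: 4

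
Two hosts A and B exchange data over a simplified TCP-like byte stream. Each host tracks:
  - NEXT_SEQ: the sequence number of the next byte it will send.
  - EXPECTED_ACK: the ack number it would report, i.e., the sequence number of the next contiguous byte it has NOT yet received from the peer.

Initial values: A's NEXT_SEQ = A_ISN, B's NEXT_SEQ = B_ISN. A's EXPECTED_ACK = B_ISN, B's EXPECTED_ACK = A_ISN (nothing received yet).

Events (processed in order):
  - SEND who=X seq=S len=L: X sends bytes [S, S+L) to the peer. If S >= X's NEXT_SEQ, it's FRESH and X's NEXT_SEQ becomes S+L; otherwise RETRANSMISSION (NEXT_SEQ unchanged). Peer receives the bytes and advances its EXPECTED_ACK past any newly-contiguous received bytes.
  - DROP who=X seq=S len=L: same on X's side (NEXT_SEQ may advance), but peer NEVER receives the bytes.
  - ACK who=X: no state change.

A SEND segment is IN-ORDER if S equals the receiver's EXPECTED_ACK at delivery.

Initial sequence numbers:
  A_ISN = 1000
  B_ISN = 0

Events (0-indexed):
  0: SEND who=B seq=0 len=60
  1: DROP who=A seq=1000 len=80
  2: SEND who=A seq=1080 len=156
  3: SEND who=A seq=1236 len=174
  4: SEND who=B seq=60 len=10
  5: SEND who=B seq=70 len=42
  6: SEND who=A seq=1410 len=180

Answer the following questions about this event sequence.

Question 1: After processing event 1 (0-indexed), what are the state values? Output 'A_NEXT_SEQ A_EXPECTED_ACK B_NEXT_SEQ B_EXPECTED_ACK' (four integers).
After event 0: A_seq=1000 A_ack=60 B_seq=60 B_ack=1000
After event 1: A_seq=1080 A_ack=60 B_seq=60 B_ack=1000

1080 60 60 1000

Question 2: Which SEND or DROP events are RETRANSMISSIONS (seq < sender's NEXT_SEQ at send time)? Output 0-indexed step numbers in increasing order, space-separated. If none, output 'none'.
Step 0: SEND seq=0 -> fresh
Step 1: DROP seq=1000 -> fresh
Step 2: SEND seq=1080 -> fresh
Step 3: SEND seq=1236 -> fresh
Step 4: SEND seq=60 -> fresh
Step 5: SEND seq=70 -> fresh
Step 6: SEND seq=1410 -> fresh

Answer: none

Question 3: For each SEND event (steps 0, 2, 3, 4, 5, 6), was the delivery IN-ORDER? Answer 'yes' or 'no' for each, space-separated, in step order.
Answer: yes no no yes yes no

Derivation:
Step 0: SEND seq=0 -> in-order
Step 2: SEND seq=1080 -> out-of-order
Step 3: SEND seq=1236 -> out-of-order
Step 4: SEND seq=60 -> in-order
Step 5: SEND seq=70 -> in-order
Step 6: SEND seq=1410 -> out-of-order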